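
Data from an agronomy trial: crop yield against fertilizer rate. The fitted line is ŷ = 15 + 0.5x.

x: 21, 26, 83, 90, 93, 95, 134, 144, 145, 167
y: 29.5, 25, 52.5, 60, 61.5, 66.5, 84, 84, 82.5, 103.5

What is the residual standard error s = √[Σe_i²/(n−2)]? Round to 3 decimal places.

x=21: ŷ = 15 + 0.5·21 = 25.5; e = 29.5 − 25.5 = 4
x=26: ŷ = 15 + 0.5·26 = 28; e = 25 − 28 = -3
x=83: ŷ = 15 + 0.5·83 = 56.5; e = 52.5 − 56.5 = -4
x=90: ŷ = 15 + 0.5·90 = 60; e = 60 − 60 = 0
x=93: ŷ = 15 + 0.5·93 = 61.5; e = 61.5 − 61.5 = 0
x=95: ŷ = 15 + 0.5·95 = 62.5; e = 66.5 − 62.5 = 4
x=134: ŷ = 15 + 0.5·134 = 82; e = 84 − 82 = 2
x=144: ŷ = 15 + 0.5·144 = 87; e = 84 − 87 = -3
x=145: ŷ = 15 + 0.5·145 = 87.5; e = 82.5 − 87.5 = -5
x=167: ŷ = 15 + 0.5·167 = 98.5; e = 103.5 − 98.5 = 5
SSE = 16 + 9 + 16 + 0 + 0 + 16 + 4 + 9 + 25 + 25 = 120
s = √(120/8) = √15 ≈ 3.873

s = 3.873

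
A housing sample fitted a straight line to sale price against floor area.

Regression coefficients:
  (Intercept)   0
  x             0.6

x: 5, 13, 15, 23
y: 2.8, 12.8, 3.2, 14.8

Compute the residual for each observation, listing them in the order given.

-0.2, 5, -5.8, 1

x=5: ŷ = 0.6·5 = 3; e = 2.8 − 3 = -0.2
x=13: ŷ = 0.6·13 = 7.8; e = 12.8 − 7.8 = 5
x=15: ŷ = 0.6·15 = 9; e = 3.2 − 9 = -5.8
x=23: ŷ = 0.6·23 = 13.8; e = 14.8 − 13.8 = 1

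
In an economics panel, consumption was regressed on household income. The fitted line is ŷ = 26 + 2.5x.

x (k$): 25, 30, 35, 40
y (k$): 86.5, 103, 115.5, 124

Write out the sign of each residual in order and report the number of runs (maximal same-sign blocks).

3 runs

x=25: ŷ = 26 + 2.5·25 = 88.5; r = 86.5 − 88.5 = -2
x=30: ŷ = 26 + 2.5·30 = 101; r = 103 − 101 = 2
x=35: ŷ = 26 + 2.5·35 = 113.5; r = 115.5 − 113.5 = 2
x=40: ŷ = 26 + 2.5·40 = 126; r = 124 − 126 = -2
Signs: − + + −
Runs: −×1, +×2, −×1 → 3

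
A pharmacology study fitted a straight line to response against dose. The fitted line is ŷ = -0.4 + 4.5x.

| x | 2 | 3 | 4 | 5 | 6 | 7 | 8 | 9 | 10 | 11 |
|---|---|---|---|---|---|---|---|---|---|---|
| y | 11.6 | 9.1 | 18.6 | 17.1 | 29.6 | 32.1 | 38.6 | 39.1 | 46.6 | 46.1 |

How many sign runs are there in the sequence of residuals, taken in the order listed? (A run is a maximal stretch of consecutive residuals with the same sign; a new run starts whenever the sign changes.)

8 runs

x=2: ŷ = -0.4 + 4.5·2 = 8.6; e = 11.6 − 8.6 = 3
x=3: ŷ = -0.4 + 4.5·3 = 13.1; e = 9.1 − 13.1 = -4
x=4: ŷ = -0.4 + 4.5·4 = 17.6; e = 18.6 − 17.6 = 1
x=5: ŷ = -0.4 + 4.5·5 = 22.1; e = 17.1 − 22.1 = -5
x=6: ŷ = -0.4 + 4.5·6 = 26.6; e = 29.6 − 26.6 = 3
x=7: ŷ = -0.4 + 4.5·7 = 31.1; e = 32.1 − 31.1 = 1
x=8: ŷ = -0.4 + 4.5·8 = 35.6; e = 38.6 − 35.6 = 3
x=9: ŷ = -0.4 + 4.5·9 = 40.1; e = 39.1 − 40.1 = -1
x=10: ŷ = -0.4 + 4.5·10 = 44.6; e = 46.6 − 44.6 = 2
x=11: ŷ = -0.4 + 4.5·11 = 49.1; e = 46.1 − 49.1 = -3
Signs: + − + − + + + − + −
Runs: +×1, −×1, +×1, −×1, +×3, −×1, +×1, −×1 → 8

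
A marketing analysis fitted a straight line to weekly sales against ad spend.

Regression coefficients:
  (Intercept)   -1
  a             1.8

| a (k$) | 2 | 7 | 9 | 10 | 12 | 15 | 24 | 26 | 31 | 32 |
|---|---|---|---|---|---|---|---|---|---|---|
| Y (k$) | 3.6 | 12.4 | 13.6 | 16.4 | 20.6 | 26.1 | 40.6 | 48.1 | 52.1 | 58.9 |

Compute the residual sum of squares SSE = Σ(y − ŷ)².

SSE = 25

a=2: Ŷ = -1 + 1.8·2 = 2.6; r = 3.6 − 2.6 = 1
a=7: Ŷ = -1 + 1.8·7 = 11.6; r = 12.4 − 11.6 = 0.8
a=9: Ŷ = -1 + 1.8·9 = 15.2; r = 13.6 − 15.2 = -1.6
a=10: Ŷ = -1 + 1.8·10 = 17; r = 16.4 − 17 = -0.6
a=12: Ŷ = -1 + 1.8·12 = 20.6; r = 20.6 − 20.6 = 0
a=15: Ŷ = -1 + 1.8·15 = 26; r = 26.1 − 26 = 0.1
a=24: Ŷ = -1 + 1.8·24 = 42.2; r = 40.6 − 42.2 = -1.6
a=26: Ŷ = -1 + 1.8·26 = 45.8; r = 48.1 − 45.8 = 2.3
a=31: Ŷ = -1 + 1.8·31 = 54.8; r = 52.1 − 54.8 = -2.7
a=32: Ŷ = -1 + 1.8·32 = 56.6; r = 58.9 − 56.6 = 2.3
SSE = 1 + 0.64 + 2.56 + 0.36 + 0 + 0.01 + 2.56 + 5.29 + 7.29 + 5.29 = 25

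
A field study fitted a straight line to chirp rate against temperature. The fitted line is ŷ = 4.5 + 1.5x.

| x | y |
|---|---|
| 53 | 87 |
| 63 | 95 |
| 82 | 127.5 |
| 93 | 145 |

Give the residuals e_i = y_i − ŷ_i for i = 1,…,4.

x=53: ŷ = 4.5 + 1.5·53 = 84; e = 87 − 84 = 3
x=63: ŷ = 4.5 + 1.5·63 = 99; e = 95 − 99 = -4
x=82: ŷ = 4.5 + 1.5·82 = 127.5; e = 127.5 − 127.5 = 0
x=93: ŷ = 4.5 + 1.5·93 = 144; e = 145 − 144 = 1

3, -4, 0, 1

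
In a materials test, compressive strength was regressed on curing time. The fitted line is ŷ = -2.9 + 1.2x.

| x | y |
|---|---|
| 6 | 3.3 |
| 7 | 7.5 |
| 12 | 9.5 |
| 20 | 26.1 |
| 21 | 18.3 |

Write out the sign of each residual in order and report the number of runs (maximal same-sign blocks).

x=6: ŷ = -2.9 + 1.2·6 = 4.3; r = 3.3 − 4.3 = -1
x=7: ŷ = -2.9 + 1.2·7 = 5.5; r = 7.5 − 5.5 = 2
x=12: ŷ = -2.9 + 1.2·12 = 11.5; r = 9.5 − 11.5 = -2
x=20: ŷ = -2.9 + 1.2·20 = 21.1; r = 26.1 − 21.1 = 5
x=21: ŷ = -2.9 + 1.2·21 = 22.3; r = 18.3 − 22.3 = -4
Signs: − + − + −
Runs: −×1, +×1, −×1, +×1, −×1 → 5

5 runs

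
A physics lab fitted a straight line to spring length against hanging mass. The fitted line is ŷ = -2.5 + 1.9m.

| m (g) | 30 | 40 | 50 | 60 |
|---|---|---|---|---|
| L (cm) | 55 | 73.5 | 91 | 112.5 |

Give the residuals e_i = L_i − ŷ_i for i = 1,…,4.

m=30: ŷ = -2.5 + 1.9·30 = 54.5; e = 55 − 54.5 = 0.5
m=40: ŷ = -2.5 + 1.9·40 = 73.5; e = 73.5 − 73.5 = 0
m=50: ŷ = -2.5 + 1.9·50 = 92.5; e = 91 − 92.5 = -1.5
m=60: ŷ = -2.5 + 1.9·60 = 111.5; e = 112.5 − 111.5 = 1

0.5, 0, -1.5, 1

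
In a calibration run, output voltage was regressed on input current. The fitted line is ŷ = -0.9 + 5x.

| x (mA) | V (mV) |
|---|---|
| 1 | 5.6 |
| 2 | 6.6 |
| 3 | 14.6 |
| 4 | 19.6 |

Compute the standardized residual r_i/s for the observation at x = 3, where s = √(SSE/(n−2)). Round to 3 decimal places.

0.236

x=1: ŷ = -0.9 + 5·1 = 4.1; r = 5.6 − 4.1 = 1.5
x=2: ŷ = -0.9 + 5·2 = 9.1; r = 6.6 − 9.1 = -2.5
x=3: ŷ = -0.9 + 5·3 = 14.1; r = 14.6 − 14.1 = 0.5
x=4: ŷ = -0.9 + 5·4 = 19.1; r = 19.6 − 19.1 = 0.5
SSE = 2.25 + 6.25 + 0.25 + 0.25 = 9
s = √(9/2) = 2.12132
r/s = 0.5 / 2.12132 = 0.236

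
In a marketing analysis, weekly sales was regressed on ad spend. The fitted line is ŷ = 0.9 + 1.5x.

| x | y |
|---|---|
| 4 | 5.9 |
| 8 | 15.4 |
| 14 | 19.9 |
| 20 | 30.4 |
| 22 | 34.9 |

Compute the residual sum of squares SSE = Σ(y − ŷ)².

x=4: ŷ = 0.9 + 1.5·4 = 6.9; e = 5.9 − 6.9 = -1
x=8: ŷ = 0.9 + 1.5·8 = 12.9; e = 15.4 − 12.9 = 2.5
x=14: ŷ = 0.9 + 1.5·14 = 21.9; e = 19.9 − 21.9 = -2
x=20: ŷ = 0.9 + 1.5·20 = 30.9; e = 30.4 − 30.9 = -0.5
x=22: ŷ = 0.9 + 1.5·22 = 33.9; e = 34.9 − 33.9 = 1
SSE = 1 + 6.25 + 4 + 0.25 + 1 = 12.5

SSE = 12.5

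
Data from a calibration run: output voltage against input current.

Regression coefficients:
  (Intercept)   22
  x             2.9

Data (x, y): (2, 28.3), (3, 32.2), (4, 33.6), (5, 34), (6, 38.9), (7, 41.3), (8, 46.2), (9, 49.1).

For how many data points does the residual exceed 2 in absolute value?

1

x=2: ŷ = 22 + 2.9·2 = 27.8; r = 28.3 − 27.8 = 0.5
x=3: ŷ = 22 + 2.9·3 = 30.7; r = 32.2 − 30.7 = 1.5
x=4: ŷ = 22 + 2.9·4 = 33.6; r = 33.6 − 33.6 = 0
x=5: ŷ = 22 + 2.9·5 = 36.5; r = 34 − 36.5 = -2.5
x=6: ŷ = 22 + 2.9·6 = 39.4; r = 38.9 − 39.4 = -0.5
x=7: ŷ = 22 + 2.9·7 = 42.3; r = 41.3 − 42.3 = -1
x=8: ŷ = 22 + 2.9·8 = 45.2; r = 46.2 − 45.2 = 1
x=9: ŷ = 22 + 2.9·9 = 48.1; r = 49.1 − 48.1 = 1
|r| > 2: x=5 (|r|=2.5) → 1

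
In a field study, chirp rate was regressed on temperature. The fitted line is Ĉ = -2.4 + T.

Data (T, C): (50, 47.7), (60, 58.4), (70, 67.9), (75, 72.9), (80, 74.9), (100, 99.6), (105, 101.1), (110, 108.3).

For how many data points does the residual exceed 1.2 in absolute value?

T=50: Ĉ = -2.4 + 50 = 47.6; r = 47.7 − 47.6 = 0.1
T=60: Ĉ = -2.4 + 60 = 57.6; r = 58.4 − 57.6 = 0.8
T=70: Ĉ = -2.4 + 70 = 67.6; r = 67.9 − 67.6 = 0.3
T=75: Ĉ = -2.4 + 75 = 72.6; r = 72.9 − 72.6 = 0.3
T=80: Ĉ = -2.4 + 80 = 77.6; r = 74.9 − 77.6 = -2.7
T=100: Ĉ = -2.4 + 100 = 97.6; r = 99.6 − 97.6 = 2
T=105: Ĉ = -2.4 + 105 = 102.6; r = 101.1 − 102.6 = -1.5
T=110: Ĉ = -2.4 + 110 = 107.6; r = 108.3 − 107.6 = 0.7
|r| > 1.2: T=80 (|r|=2.7), T=100 (|r|=2), T=105 (|r|=1.5) → 3

3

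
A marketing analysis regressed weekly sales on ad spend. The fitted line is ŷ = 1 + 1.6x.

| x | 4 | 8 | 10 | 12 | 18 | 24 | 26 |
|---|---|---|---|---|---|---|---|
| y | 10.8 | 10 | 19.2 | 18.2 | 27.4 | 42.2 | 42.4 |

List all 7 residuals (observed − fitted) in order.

3.4, -3.8, 2.2, -2, -2.4, 2.8, -0.2

x=4: ŷ = 1 + 1.6·4 = 7.4; e = 10.8 − 7.4 = 3.4
x=8: ŷ = 1 + 1.6·8 = 13.8; e = 10 − 13.8 = -3.8
x=10: ŷ = 1 + 1.6·10 = 17; e = 19.2 − 17 = 2.2
x=12: ŷ = 1 + 1.6·12 = 20.2; e = 18.2 − 20.2 = -2
x=18: ŷ = 1 + 1.6·18 = 29.8; e = 27.4 − 29.8 = -2.4
x=24: ŷ = 1 + 1.6·24 = 39.4; e = 42.2 − 39.4 = 2.8
x=26: ŷ = 1 + 1.6·26 = 42.6; e = 42.4 − 42.6 = -0.2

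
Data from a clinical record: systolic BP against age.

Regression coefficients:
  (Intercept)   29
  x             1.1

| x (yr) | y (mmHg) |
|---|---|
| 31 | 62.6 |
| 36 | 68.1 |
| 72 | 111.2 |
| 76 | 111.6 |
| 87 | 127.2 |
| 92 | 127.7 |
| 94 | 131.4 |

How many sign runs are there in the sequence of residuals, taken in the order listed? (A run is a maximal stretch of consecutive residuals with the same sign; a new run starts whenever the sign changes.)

5 runs

x=31: ŷ = 29 + 1.1·31 = 63.1; e = 62.6 − 63.1 = -0.5
x=36: ŷ = 29 + 1.1·36 = 68.6; e = 68.1 − 68.6 = -0.5
x=72: ŷ = 29 + 1.1·72 = 108.2; e = 111.2 − 108.2 = 3
x=76: ŷ = 29 + 1.1·76 = 112.6; e = 111.6 − 112.6 = -1
x=87: ŷ = 29 + 1.1·87 = 124.7; e = 127.2 − 124.7 = 2.5
x=92: ŷ = 29 + 1.1·92 = 130.2; e = 127.7 − 130.2 = -2.5
x=94: ŷ = 29 + 1.1·94 = 132.4; e = 131.4 − 132.4 = -1
Signs: − − + − + − −
Runs: −×2, +×1, −×1, +×1, −×2 → 5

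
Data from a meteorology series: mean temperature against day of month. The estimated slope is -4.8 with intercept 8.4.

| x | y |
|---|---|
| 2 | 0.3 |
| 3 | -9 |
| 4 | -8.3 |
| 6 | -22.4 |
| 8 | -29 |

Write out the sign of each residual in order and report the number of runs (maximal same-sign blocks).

5 runs

x=2: ŷ = 8.4 − 4.8·2 = -1.2; e = 0.3 − (-1.2) = 1.5
x=3: ŷ = 8.4 − 4.8·3 = -6; e = -9 − (-6) = -3
x=4: ŷ = 8.4 − 4.8·4 = -10.8; e = -8.3 − (-10.8) = 2.5
x=6: ŷ = 8.4 − 4.8·6 = -20.4; e = -22.4 − (-20.4) = -2
x=8: ŷ = 8.4 − 4.8·8 = -30; e = -29 − (-30) = 1
Signs: + − + − +
Runs: +×1, −×1, +×1, −×1, +×1 → 5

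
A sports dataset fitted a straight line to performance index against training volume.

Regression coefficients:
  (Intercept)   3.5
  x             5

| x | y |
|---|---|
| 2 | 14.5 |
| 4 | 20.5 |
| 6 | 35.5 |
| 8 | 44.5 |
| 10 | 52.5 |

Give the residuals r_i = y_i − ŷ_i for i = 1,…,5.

x=2: ŷ = 3.5 + 5·2 = 13.5; r = 14.5 − 13.5 = 1
x=4: ŷ = 3.5 + 5·4 = 23.5; r = 20.5 − 23.5 = -3
x=6: ŷ = 3.5 + 5·6 = 33.5; r = 35.5 − 33.5 = 2
x=8: ŷ = 3.5 + 5·8 = 43.5; r = 44.5 − 43.5 = 1
x=10: ŷ = 3.5 + 5·10 = 53.5; r = 52.5 − 53.5 = -1

1, -3, 2, 1, -1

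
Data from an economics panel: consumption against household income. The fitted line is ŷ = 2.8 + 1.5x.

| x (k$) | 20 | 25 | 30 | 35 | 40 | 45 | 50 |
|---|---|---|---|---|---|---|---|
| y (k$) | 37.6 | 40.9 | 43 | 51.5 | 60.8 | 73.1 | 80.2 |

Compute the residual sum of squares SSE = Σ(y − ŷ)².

x=20: ŷ = 2.8 + 1.5·20 = 32.8; r = 37.6 − 32.8 = 4.8
x=25: ŷ = 2.8 + 1.5·25 = 40.3; r = 40.9 − 40.3 = 0.6
x=30: ŷ = 2.8 + 1.5·30 = 47.8; r = 43 − 47.8 = -4.8
x=35: ŷ = 2.8 + 1.5·35 = 55.3; r = 51.5 − 55.3 = -3.8
x=40: ŷ = 2.8 + 1.5·40 = 62.8; r = 60.8 − 62.8 = -2
x=45: ŷ = 2.8 + 1.5·45 = 70.3; r = 73.1 − 70.3 = 2.8
x=50: ŷ = 2.8 + 1.5·50 = 77.8; r = 80.2 − 77.8 = 2.4
SSE = 23.04 + 0.36 + 23.04 + 14.44 + 4 + 7.84 + 5.76 = 78.48

SSE = 78.48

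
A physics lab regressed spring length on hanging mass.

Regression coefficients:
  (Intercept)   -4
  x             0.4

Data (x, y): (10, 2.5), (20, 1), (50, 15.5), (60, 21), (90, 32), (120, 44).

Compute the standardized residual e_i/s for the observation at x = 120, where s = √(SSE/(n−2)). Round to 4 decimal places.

0.0000

x=10: ŷ = -4 + 0.4·10 = 0; e = 2.5 − 0 = 2.5
x=20: ŷ = -4 + 0.4·20 = 4; e = 1 − 4 = -3
x=50: ŷ = -4 + 0.4·50 = 16; e = 15.5 − 16 = -0.5
x=60: ŷ = -4 + 0.4·60 = 20; e = 21 − 20 = 1
x=90: ŷ = -4 + 0.4·90 = 32; e = 32 − 32 = 0
x=120: ŷ = -4 + 0.4·120 = 44; e = 44 − 44 = 0
SSE = 6.25 + 9 + 0.25 + 1 + 0 + 0 = 16.5
s = √(16.5/4) = 2.03101
e/s = 0 / 2.03101 = 0.0000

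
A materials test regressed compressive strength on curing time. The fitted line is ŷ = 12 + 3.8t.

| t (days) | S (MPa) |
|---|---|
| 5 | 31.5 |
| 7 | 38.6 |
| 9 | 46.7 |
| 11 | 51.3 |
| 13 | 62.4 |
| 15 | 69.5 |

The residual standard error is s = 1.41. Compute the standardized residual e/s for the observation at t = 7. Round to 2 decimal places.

0.00

ŷ = 12 + 3.8·7 = 38.6
e = 38.6 − 38.6 = 0
e/s = 0 / 1.41 = 0.00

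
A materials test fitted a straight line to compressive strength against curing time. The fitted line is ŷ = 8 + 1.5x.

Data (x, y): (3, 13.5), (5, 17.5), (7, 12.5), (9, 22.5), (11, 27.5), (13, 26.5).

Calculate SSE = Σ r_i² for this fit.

SSE = 52

x=3: ŷ = 8 + 1.5·3 = 12.5; r = 13.5 − 12.5 = 1
x=5: ŷ = 8 + 1.5·5 = 15.5; r = 17.5 − 15.5 = 2
x=7: ŷ = 8 + 1.5·7 = 18.5; r = 12.5 − 18.5 = -6
x=9: ŷ = 8 + 1.5·9 = 21.5; r = 22.5 − 21.5 = 1
x=11: ŷ = 8 + 1.5·11 = 24.5; r = 27.5 − 24.5 = 3
x=13: ŷ = 8 + 1.5·13 = 27.5; r = 26.5 − 27.5 = -1
SSE = 1 + 4 + 36 + 1 + 9 + 1 = 52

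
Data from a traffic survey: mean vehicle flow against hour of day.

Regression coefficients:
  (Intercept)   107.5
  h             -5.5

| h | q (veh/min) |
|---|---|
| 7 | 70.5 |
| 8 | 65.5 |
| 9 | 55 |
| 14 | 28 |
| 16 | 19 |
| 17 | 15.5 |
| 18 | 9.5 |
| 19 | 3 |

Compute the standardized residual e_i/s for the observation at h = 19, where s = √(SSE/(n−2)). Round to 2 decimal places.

0.00

h=7: ŷ = 107.5 − 5.5·7 = 69; e = 70.5 − 69 = 1.5
h=8: ŷ = 107.5 − 5.5·8 = 63.5; e = 65.5 − 63.5 = 2
h=9: ŷ = 107.5 − 5.5·9 = 58; e = 55 − 58 = -3
h=14: ŷ = 107.5 − 5.5·14 = 30.5; e = 28 − 30.5 = -2.5
h=16: ŷ = 107.5 − 5.5·16 = 19.5; e = 19 − 19.5 = -0.5
h=17: ŷ = 107.5 − 5.5·17 = 14; e = 15.5 − 14 = 1.5
h=18: ŷ = 107.5 − 5.5·18 = 8.5; e = 9.5 − 8.5 = 1
h=19: ŷ = 107.5 − 5.5·19 = 3; e = 3 − 3 = 0
SSE = 2.25 + 4 + 9 + 6.25 + 0.25 + 2.25 + 1 + 0 = 25
s = √(25/6) = 2.04124
e/s = 0 / 2.04124 = 0.00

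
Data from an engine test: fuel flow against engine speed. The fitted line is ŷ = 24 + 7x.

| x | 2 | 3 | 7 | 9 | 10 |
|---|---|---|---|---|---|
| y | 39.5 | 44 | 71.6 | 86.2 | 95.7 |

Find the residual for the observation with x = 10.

r = 1.7

ŷ = 24 + 7·10 = 94
r = 95.7 − 94 = 1.7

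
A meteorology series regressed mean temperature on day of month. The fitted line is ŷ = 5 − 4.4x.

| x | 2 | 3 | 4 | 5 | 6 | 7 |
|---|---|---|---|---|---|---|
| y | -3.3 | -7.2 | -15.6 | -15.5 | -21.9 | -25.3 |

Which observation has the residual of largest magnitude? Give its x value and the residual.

x = 4, r = -3

x=2: ŷ = 5 − 4.4·2 = -3.8; r = -3.3 − (-3.8) = 0.5
x=3: ŷ = 5 − 4.4·3 = -8.2; r = -7.2 − (-8.2) = 1
x=4: ŷ = 5 − 4.4·4 = -12.6; r = -15.6 − (-12.6) = -3
x=5: ŷ = 5 − 4.4·5 = -17; r = -15.5 − (-17) = 1.5
x=6: ŷ = 5 − 4.4·6 = -21.4; r = -21.9 − (-21.4) = -0.5
x=7: ŷ = 5 − 4.4·7 = -25.8; r = -25.3 − (-25.8) = 0.5
Largest |r| is 3 at x = 4, residual -3.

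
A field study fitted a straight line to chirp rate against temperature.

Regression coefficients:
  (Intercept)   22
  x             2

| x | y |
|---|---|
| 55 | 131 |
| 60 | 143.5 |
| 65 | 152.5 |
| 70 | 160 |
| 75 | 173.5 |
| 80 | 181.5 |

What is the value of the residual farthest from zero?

x=55: ŷ = 22 + 2·55 = 132; e = 131 − 132 = -1
x=60: ŷ = 22 + 2·60 = 142; e = 143.5 − 142 = 1.5
x=65: ŷ = 22 + 2·65 = 152; e = 152.5 − 152 = 0.5
x=70: ŷ = 22 + 2·70 = 162; e = 160 − 162 = -2
x=75: ŷ = 22 + 2·75 = 172; e = 173.5 − 172 = 1.5
x=80: ŷ = 22 + 2·80 = 182; e = 181.5 − 182 = -0.5
Largest |e| is 2 at x = 70, residual -2.

e = -2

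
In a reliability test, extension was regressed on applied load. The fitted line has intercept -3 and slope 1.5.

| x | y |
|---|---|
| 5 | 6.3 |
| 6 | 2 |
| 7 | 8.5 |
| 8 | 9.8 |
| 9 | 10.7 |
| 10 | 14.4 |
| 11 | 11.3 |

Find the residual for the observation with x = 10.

ŷ = -3 + 1.5·10 = 12
r = 14.4 − 12 = 2.4

r = 2.4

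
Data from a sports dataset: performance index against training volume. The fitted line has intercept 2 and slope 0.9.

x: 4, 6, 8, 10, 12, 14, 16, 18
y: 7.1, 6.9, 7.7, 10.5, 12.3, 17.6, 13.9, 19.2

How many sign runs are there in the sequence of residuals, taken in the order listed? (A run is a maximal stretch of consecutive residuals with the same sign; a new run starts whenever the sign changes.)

5 runs

x=4: ŷ = 2 + 0.9·4 = 5.6; r = 7.1 − 5.6 = 1.5
x=6: ŷ = 2 + 0.9·6 = 7.4; r = 6.9 − 7.4 = -0.5
x=8: ŷ = 2 + 0.9·8 = 9.2; r = 7.7 − 9.2 = -1.5
x=10: ŷ = 2 + 0.9·10 = 11; r = 10.5 − 11 = -0.5
x=12: ŷ = 2 + 0.9·12 = 12.8; r = 12.3 − 12.8 = -0.5
x=14: ŷ = 2 + 0.9·14 = 14.6; r = 17.6 − 14.6 = 3
x=16: ŷ = 2 + 0.9·16 = 16.4; r = 13.9 − 16.4 = -2.5
x=18: ŷ = 2 + 0.9·18 = 18.2; r = 19.2 − 18.2 = 1
Signs: + − − − − + − +
Runs: +×1, −×4, +×1, −×1, +×1 → 5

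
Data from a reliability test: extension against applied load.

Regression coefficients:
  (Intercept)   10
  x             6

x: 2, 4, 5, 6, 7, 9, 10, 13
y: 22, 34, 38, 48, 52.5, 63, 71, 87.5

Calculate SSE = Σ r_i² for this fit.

x=2: ŷ = 10 + 6·2 = 22; r = 22 − 22 = 0
x=4: ŷ = 10 + 6·4 = 34; r = 34 − 34 = 0
x=5: ŷ = 10 + 6·5 = 40; r = 38 − 40 = -2
x=6: ŷ = 10 + 6·6 = 46; r = 48 − 46 = 2
x=7: ŷ = 10 + 6·7 = 52; r = 52.5 − 52 = 0.5
x=9: ŷ = 10 + 6·9 = 64; r = 63 − 64 = -1
x=10: ŷ = 10 + 6·10 = 70; r = 71 − 70 = 1
x=13: ŷ = 10 + 6·13 = 88; r = 87.5 − 88 = -0.5
SSE = 0 + 0 + 4 + 4 + 0.25 + 1 + 1 + 0.25 = 10.5

SSE = 10.5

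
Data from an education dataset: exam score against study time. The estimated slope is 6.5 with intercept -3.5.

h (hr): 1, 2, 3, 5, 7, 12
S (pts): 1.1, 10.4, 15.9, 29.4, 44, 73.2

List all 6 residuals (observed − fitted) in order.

h=1: ŷ = -3.5 + 6.5·1 = 3; r = 1.1 − 3 = -1.9
h=2: ŷ = -3.5 + 6.5·2 = 9.5; r = 10.4 − 9.5 = 0.9
h=3: ŷ = -3.5 + 6.5·3 = 16; r = 15.9 − 16 = -0.1
h=5: ŷ = -3.5 + 6.5·5 = 29; r = 29.4 − 29 = 0.4
h=7: ŷ = -3.5 + 6.5·7 = 42; r = 44 − 42 = 2
h=12: ŷ = -3.5 + 6.5·12 = 74.5; r = 73.2 − 74.5 = -1.3

-1.9, 0.9, -0.1, 0.4, 2, -1.3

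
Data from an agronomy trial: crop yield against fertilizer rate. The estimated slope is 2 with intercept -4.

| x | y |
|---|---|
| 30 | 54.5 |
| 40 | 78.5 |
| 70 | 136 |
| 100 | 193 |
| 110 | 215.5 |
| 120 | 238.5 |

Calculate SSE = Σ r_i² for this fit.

x=30: ŷ = -4 + 2·30 = 56; r = 54.5 − 56 = -1.5
x=40: ŷ = -4 + 2·40 = 76; r = 78.5 − 76 = 2.5
x=70: ŷ = -4 + 2·70 = 136; r = 136 − 136 = 0
x=100: ŷ = -4 + 2·100 = 196; r = 193 − 196 = -3
x=110: ŷ = -4 + 2·110 = 216; r = 215.5 − 216 = -0.5
x=120: ŷ = -4 + 2·120 = 236; r = 238.5 − 236 = 2.5
SSE = 2.25 + 6.25 + 0 + 9 + 0.25 + 6.25 = 24

SSE = 24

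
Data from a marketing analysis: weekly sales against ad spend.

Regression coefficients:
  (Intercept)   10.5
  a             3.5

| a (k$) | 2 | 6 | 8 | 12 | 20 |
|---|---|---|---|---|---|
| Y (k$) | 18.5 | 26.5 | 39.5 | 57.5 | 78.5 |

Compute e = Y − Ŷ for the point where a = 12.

e = 5

Ŷ = 10.5 + 3.5·12 = 52.5
e = 57.5 − 52.5 = 5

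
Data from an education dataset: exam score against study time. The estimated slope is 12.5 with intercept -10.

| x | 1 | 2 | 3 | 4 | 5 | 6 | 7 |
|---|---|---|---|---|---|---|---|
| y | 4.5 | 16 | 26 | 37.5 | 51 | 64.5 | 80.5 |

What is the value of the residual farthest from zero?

r = 3

x=1: ŷ = -10 + 12.5·1 = 2.5; r = 4.5 − 2.5 = 2
x=2: ŷ = -10 + 12.5·2 = 15; r = 16 − 15 = 1
x=3: ŷ = -10 + 12.5·3 = 27.5; r = 26 − 27.5 = -1.5
x=4: ŷ = -10 + 12.5·4 = 40; r = 37.5 − 40 = -2.5
x=5: ŷ = -10 + 12.5·5 = 52.5; r = 51 − 52.5 = -1.5
x=6: ŷ = -10 + 12.5·6 = 65; r = 64.5 − 65 = -0.5
x=7: ŷ = -10 + 12.5·7 = 77.5; r = 80.5 − 77.5 = 3
Largest |r| is 3 at x = 7, residual 3.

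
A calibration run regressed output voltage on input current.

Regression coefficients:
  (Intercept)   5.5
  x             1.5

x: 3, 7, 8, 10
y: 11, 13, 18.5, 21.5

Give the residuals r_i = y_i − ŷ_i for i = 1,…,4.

1, -3, 1, 1

x=3: ŷ = 5.5 + 1.5·3 = 10; r = 11 − 10 = 1
x=7: ŷ = 5.5 + 1.5·7 = 16; r = 13 − 16 = -3
x=8: ŷ = 5.5 + 1.5·8 = 17.5; r = 18.5 − 17.5 = 1
x=10: ŷ = 5.5 + 1.5·10 = 20.5; r = 21.5 − 20.5 = 1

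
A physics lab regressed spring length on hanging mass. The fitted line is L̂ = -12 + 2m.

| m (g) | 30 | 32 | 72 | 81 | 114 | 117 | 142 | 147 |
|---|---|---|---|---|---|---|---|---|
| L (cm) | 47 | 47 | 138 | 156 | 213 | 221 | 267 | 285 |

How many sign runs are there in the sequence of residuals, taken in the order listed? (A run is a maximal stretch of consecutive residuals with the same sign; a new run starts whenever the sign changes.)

4 runs

m=30: L̂ = -12 + 2·30 = 48; r = 47 − 48 = -1
m=32: L̂ = -12 + 2·32 = 52; r = 47 − 52 = -5
m=72: L̂ = -12 + 2·72 = 132; r = 138 − 132 = 6
m=81: L̂ = -12 + 2·81 = 150; r = 156 − 150 = 6
m=114: L̂ = -12 + 2·114 = 216; r = 213 − 216 = -3
m=117: L̂ = -12 + 2·117 = 222; r = 221 − 222 = -1
m=142: L̂ = -12 + 2·142 = 272; r = 267 − 272 = -5
m=147: L̂ = -12 + 2·147 = 282; r = 285 − 282 = 3
Signs: − − + + − − − +
Runs: −×2, +×2, −×3, +×1 → 4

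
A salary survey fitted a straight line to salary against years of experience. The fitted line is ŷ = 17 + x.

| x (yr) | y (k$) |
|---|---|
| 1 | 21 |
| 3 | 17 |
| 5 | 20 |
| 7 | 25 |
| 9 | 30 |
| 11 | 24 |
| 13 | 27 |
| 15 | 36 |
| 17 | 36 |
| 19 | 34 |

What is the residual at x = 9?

ŷ = 17 + 9 = 26
e = 30 − 26 = 4

e = 4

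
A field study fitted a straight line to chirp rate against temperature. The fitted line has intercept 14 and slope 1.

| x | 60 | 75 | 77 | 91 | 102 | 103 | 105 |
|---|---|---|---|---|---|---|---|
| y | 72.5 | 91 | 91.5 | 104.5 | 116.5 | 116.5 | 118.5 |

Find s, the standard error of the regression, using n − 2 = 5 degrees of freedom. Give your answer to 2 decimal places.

x=60: ŷ = 14 + 60 = 74; r = 72.5 − 74 = -1.5
x=75: ŷ = 14 + 75 = 89; r = 91 − 89 = 2
x=77: ŷ = 14 + 77 = 91; r = 91.5 − 91 = 0.5
x=91: ŷ = 14 + 91 = 105; r = 104.5 − 105 = -0.5
x=102: ŷ = 14 + 102 = 116; r = 116.5 − 116 = 0.5
x=103: ŷ = 14 + 103 = 117; r = 116.5 − 117 = -0.5
x=105: ŷ = 14 + 105 = 119; r = 118.5 − 119 = -0.5
SSE = 2.25 + 4 + 0.25 + 0.25 + 0.25 + 0.25 + 0.25 = 7.5
s = √(7.5/5) = √1.5 ≈ 1.22

s = 1.22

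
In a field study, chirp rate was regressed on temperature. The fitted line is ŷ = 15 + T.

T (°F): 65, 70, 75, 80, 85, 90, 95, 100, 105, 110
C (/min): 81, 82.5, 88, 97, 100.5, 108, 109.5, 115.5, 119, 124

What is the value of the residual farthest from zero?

e = 3

T=65: ŷ = 15 + 65 = 80; e = 81 − 80 = 1
T=70: ŷ = 15 + 70 = 85; e = 82.5 − 85 = -2.5
T=75: ŷ = 15 + 75 = 90; e = 88 − 90 = -2
T=80: ŷ = 15 + 80 = 95; e = 97 − 95 = 2
T=85: ŷ = 15 + 85 = 100; e = 100.5 − 100 = 0.5
T=90: ŷ = 15 + 90 = 105; e = 108 − 105 = 3
T=95: ŷ = 15 + 95 = 110; e = 109.5 − 110 = -0.5
T=100: ŷ = 15 + 100 = 115; e = 115.5 − 115 = 0.5
T=105: ŷ = 15 + 105 = 120; e = 119 − 120 = -1
T=110: ŷ = 15 + 110 = 125; e = 124 − 125 = -1
Largest |e| is 3 at T = 90, residual 3.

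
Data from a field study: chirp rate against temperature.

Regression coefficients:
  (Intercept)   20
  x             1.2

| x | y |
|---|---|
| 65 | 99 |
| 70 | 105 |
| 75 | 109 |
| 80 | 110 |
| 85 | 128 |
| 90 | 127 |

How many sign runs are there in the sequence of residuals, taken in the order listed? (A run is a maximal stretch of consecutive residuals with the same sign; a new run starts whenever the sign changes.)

4 runs

x=65: ŷ = 20 + 1.2·65 = 98; r = 99 − 98 = 1
x=70: ŷ = 20 + 1.2·70 = 104; r = 105 − 104 = 1
x=75: ŷ = 20 + 1.2·75 = 110; r = 109 − 110 = -1
x=80: ŷ = 20 + 1.2·80 = 116; r = 110 − 116 = -6
x=85: ŷ = 20 + 1.2·85 = 122; r = 128 − 122 = 6
x=90: ŷ = 20 + 1.2·90 = 128; r = 127 − 128 = -1
Signs: + + − − + −
Runs: +×2, −×2, +×1, −×1 → 4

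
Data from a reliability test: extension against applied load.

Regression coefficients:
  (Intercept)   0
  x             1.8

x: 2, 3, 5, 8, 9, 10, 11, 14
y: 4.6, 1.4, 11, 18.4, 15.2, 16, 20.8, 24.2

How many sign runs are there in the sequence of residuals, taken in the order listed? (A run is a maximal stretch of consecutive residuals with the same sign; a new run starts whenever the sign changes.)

x=2: ŷ = 1.8·2 = 3.6; e = 4.6 − 3.6 = 1
x=3: ŷ = 1.8·3 = 5.4; e = 1.4 − 5.4 = -4
x=5: ŷ = 1.8·5 = 9; e = 11 − 9 = 2
x=8: ŷ = 1.8·8 = 14.4; e = 18.4 − 14.4 = 4
x=9: ŷ = 1.8·9 = 16.2; e = 15.2 − 16.2 = -1
x=10: ŷ = 1.8·10 = 18; e = 16 − 18 = -2
x=11: ŷ = 1.8·11 = 19.8; e = 20.8 − 19.8 = 1
x=14: ŷ = 1.8·14 = 25.2; e = 24.2 − 25.2 = -1
Signs: + − + + − − + −
Runs: +×1, −×1, +×2, −×2, +×1, −×1 → 6

6 runs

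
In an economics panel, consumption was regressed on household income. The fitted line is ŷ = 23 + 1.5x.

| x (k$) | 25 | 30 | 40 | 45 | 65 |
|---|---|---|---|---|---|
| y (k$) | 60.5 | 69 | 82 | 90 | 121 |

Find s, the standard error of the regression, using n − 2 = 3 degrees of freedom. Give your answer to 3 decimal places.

s = 0.913

x=25: ŷ = 23 + 1.5·25 = 60.5; e = 60.5 − 60.5 = 0
x=30: ŷ = 23 + 1.5·30 = 68; e = 69 − 68 = 1
x=40: ŷ = 23 + 1.5·40 = 83; e = 82 − 83 = -1
x=45: ŷ = 23 + 1.5·45 = 90.5; e = 90 − 90.5 = -0.5
x=65: ŷ = 23 + 1.5·65 = 120.5; e = 121 − 120.5 = 0.5
SSE = 0 + 1 + 1 + 0.25 + 0.25 = 2.5
s = √(2.5/3) = √0.833333 ≈ 0.913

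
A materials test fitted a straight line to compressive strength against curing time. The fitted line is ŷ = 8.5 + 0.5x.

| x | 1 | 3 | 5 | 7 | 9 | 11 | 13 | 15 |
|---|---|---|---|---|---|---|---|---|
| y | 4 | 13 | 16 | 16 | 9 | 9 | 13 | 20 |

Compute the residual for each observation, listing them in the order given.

-5, 3, 5, 4, -4, -5, -2, 4

x=1: ŷ = 8.5 + 0.5·1 = 9; e = 4 − 9 = -5
x=3: ŷ = 8.5 + 0.5·3 = 10; e = 13 − 10 = 3
x=5: ŷ = 8.5 + 0.5·5 = 11; e = 16 − 11 = 5
x=7: ŷ = 8.5 + 0.5·7 = 12; e = 16 − 12 = 4
x=9: ŷ = 8.5 + 0.5·9 = 13; e = 9 − 13 = -4
x=11: ŷ = 8.5 + 0.5·11 = 14; e = 9 − 14 = -5
x=13: ŷ = 8.5 + 0.5·13 = 15; e = 13 − 15 = -2
x=15: ŷ = 8.5 + 0.5·15 = 16; e = 20 − 16 = 4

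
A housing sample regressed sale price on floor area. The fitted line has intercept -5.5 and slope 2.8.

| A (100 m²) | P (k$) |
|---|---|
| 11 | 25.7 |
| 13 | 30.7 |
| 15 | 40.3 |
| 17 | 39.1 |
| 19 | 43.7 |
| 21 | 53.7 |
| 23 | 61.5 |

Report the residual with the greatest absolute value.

A=11: P̂ = -5.5 + 2.8·11 = 25.3; r = 25.7 − 25.3 = 0.4
A=13: P̂ = -5.5 + 2.8·13 = 30.9; r = 30.7 − 30.9 = -0.2
A=15: P̂ = -5.5 + 2.8·15 = 36.5; r = 40.3 − 36.5 = 3.8
A=17: P̂ = -5.5 + 2.8·17 = 42.1; r = 39.1 − 42.1 = -3
A=19: P̂ = -5.5 + 2.8·19 = 47.7; r = 43.7 − 47.7 = -4
A=21: P̂ = -5.5 + 2.8·21 = 53.3; r = 53.7 − 53.3 = 0.4
A=23: P̂ = -5.5 + 2.8·23 = 58.9; r = 61.5 − 58.9 = 2.6
Largest |r| is 4 at A = 19, residual -4.

r = -4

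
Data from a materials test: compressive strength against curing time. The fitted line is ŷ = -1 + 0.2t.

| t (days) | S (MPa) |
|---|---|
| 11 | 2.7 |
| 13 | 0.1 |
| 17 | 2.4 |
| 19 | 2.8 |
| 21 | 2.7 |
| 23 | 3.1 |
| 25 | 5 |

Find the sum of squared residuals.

t=11: ŷ = -1 + 0.2·11 = 1.2; e = 2.7 − 1.2 = 1.5
t=13: ŷ = -1 + 0.2·13 = 1.6; e = 0.1 − 1.6 = -1.5
t=17: ŷ = -1 + 0.2·17 = 2.4; e = 2.4 − 2.4 = 0
t=19: ŷ = -1 + 0.2·19 = 2.8; e = 2.8 − 2.8 = 0
t=21: ŷ = -1 + 0.2·21 = 3.2; e = 2.7 − 3.2 = -0.5
t=23: ŷ = -1 + 0.2·23 = 3.6; e = 3.1 − 3.6 = -0.5
t=25: ŷ = -1 + 0.2·25 = 4; e = 5 − 4 = 1
SSE = 2.25 + 2.25 + 0 + 0 + 0.25 + 0.25 + 1 = 6

SSE = 6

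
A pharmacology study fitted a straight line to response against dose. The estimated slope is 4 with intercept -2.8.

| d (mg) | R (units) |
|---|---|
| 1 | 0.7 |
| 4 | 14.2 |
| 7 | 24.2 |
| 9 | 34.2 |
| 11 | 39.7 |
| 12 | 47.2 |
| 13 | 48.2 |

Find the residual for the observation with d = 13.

e = -1

ŷ = -2.8 + 4·13 = 49.2
e = 48.2 − 49.2 = -1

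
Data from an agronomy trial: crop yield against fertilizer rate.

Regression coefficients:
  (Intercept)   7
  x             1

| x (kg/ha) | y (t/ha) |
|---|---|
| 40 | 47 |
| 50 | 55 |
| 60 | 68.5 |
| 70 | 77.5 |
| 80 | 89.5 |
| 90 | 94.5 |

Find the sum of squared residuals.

x=40: ŷ = 7 + 40 = 47; r = 47 − 47 = 0
x=50: ŷ = 7 + 50 = 57; r = 55 − 57 = -2
x=60: ŷ = 7 + 60 = 67; r = 68.5 − 67 = 1.5
x=70: ŷ = 7 + 70 = 77; r = 77.5 − 77 = 0.5
x=80: ŷ = 7 + 80 = 87; r = 89.5 − 87 = 2.5
x=90: ŷ = 7 + 90 = 97; r = 94.5 − 97 = -2.5
SSE = 0 + 4 + 2.25 + 0.25 + 6.25 + 6.25 = 19

SSE = 19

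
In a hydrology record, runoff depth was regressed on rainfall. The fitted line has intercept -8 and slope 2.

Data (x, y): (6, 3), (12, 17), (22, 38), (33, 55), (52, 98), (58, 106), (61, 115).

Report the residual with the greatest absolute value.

x=6: ŷ = -8 + 2·6 = 4; r = 3 − 4 = -1
x=12: ŷ = -8 + 2·12 = 16; r = 17 − 16 = 1
x=22: ŷ = -8 + 2·22 = 36; r = 38 − 36 = 2
x=33: ŷ = -8 + 2·33 = 58; r = 55 − 58 = -3
x=52: ŷ = -8 + 2·52 = 96; r = 98 − 96 = 2
x=58: ŷ = -8 + 2·58 = 108; r = 106 − 108 = -2
x=61: ŷ = -8 + 2·61 = 114; r = 115 − 114 = 1
Largest |r| is 3 at x = 33, residual -3.

r = -3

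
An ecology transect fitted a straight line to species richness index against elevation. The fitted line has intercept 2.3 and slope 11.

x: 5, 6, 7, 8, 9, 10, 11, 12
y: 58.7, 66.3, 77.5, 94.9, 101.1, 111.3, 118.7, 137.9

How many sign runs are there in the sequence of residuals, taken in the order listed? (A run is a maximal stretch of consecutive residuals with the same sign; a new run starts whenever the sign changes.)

5 runs

x=5: ŷ = 2.3 + 11·5 = 57.3; r = 58.7 − 57.3 = 1.4
x=6: ŷ = 2.3 + 11·6 = 68.3; r = 66.3 − 68.3 = -2
x=7: ŷ = 2.3 + 11·7 = 79.3; r = 77.5 − 79.3 = -1.8
x=8: ŷ = 2.3 + 11·8 = 90.3; r = 94.9 − 90.3 = 4.6
x=9: ŷ = 2.3 + 11·9 = 101.3; r = 101.1 − 101.3 = -0.2
x=10: ŷ = 2.3 + 11·10 = 112.3; r = 111.3 − 112.3 = -1
x=11: ŷ = 2.3 + 11·11 = 123.3; r = 118.7 − 123.3 = -4.6
x=12: ŷ = 2.3 + 11·12 = 134.3; r = 137.9 − 134.3 = 3.6
Signs: + − − + − − − +
Runs: +×1, −×2, +×1, −×3, +×1 → 5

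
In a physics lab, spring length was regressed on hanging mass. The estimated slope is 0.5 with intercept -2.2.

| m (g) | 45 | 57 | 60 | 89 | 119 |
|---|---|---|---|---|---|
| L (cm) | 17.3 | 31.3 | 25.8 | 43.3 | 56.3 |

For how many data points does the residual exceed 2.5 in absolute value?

m=45: ŷ = -2.2 + 0.5·45 = 20.3; r = 17.3 − 20.3 = -3
m=57: ŷ = -2.2 + 0.5·57 = 26.3; r = 31.3 − 26.3 = 5
m=60: ŷ = -2.2 + 0.5·60 = 27.8; r = 25.8 − 27.8 = -2
m=89: ŷ = -2.2 + 0.5·89 = 42.3; r = 43.3 − 42.3 = 1
m=119: ŷ = -2.2 + 0.5·119 = 57.3; r = 56.3 − 57.3 = -1
|r| > 2.5: m=45 (|r|=3), m=57 (|r|=5) → 2

2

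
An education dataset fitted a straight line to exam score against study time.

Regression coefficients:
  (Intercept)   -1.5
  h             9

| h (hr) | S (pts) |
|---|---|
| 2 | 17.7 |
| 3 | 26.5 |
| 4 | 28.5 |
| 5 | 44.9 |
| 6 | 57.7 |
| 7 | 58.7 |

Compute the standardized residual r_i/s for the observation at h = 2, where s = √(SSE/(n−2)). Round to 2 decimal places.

h=2: Ŝ = -1.5 + 9·2 = 16.5; r = 17.7 − 16.5 = 1.2
h=3: Ŝ = -1.5 + 9·3 = 25.5; r = 26.5 − 25.5 = 1
h=4: Ŝ = -1.5 + 9·4 = 34.5; r = 28.5 − 34.5 = -6
h=5: Ŝ = -1.5 + 9·5 = 43.5; r = 44.9 − 43.5 = 1.4
h=6: Ŝ = -1.5 + 9·6 = 52.5; r = 57.7 − 52.5 = 5.2
h=7: Ŝ = -1.5 + 9·7 = 61.5; r = 58.7 − 61.5 = -2.8
SSE = 1.44 + 1 + 36 + 1.96 + 27.04 + 7.84 = 75.28
s = √(75.28/4) = 4.3382
r/s = 1.2 / 4.3382 = 0.28

0.28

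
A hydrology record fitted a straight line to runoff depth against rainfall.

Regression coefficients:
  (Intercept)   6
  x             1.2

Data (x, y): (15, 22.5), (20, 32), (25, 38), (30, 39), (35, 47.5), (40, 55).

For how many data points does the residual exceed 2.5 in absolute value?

x=15: ŷ = 6 + 1.2·15 = 24; r = 22.5 − 24 = -1.5
x=20: ŷ = 6 + 1.2·20 = 30; r = 32 − 30 = 2
x=25: ŷ = 6 + 1.2·25 = 36; r = 38 − 36 = 2
x=30: ŷ = 6 + 1.2·30 = 42; r = 39 − 42 = -3
x=35: ŷ = 6 + 1.2·35 = 48; r = 47.5 − 48 = -0.5
x=40: ŷ = 6 + 1.2·40 = 54; r = 55 − 54 = 1
|r| > 2.5: x=30 (|r|=3) → 1

1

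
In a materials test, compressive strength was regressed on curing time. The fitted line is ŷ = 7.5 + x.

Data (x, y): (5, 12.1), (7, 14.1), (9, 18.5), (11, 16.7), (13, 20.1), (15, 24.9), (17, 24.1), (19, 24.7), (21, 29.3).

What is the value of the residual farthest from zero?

x=5: ŷ = 7.5 + 5 = 12.5; r = 12.1 − 12.5 = -0.4
x=7: ŷ = 7.5 + 7 = 14.5; r = 14.1 − 14.5 = -0.4
x=9: ŷ = 7.5 + 9 = 16.5; r = 18.5 − 16.5 = 2
x=11: ŷ = 7.5 + 11 = 18.5; r = 16.7 − 18.5 = -1.8
x=13: ŷ = 7.5 + 13 = 20.5; r = 20.1 − 20.5 = -0.4
x=15: ŷ = 7.5 + 15 = 22.5; r = 24.9 − 22.5 = 2.4
x=17: ŷ = 7.5 + 17 = 24.5; r = 24.1 − 24.5 = -0.4
x=19: ŷ = 7.5 + 19 = 26.5; r = 24.7 − 26.5 = -1.8
x=21: ŷ = 7.5 + 21 = 28.5; r = 29.3 − 28.5 = 0.8
Largest |r| is 2.4 at x = 15, residual 2.4.

r = 2.4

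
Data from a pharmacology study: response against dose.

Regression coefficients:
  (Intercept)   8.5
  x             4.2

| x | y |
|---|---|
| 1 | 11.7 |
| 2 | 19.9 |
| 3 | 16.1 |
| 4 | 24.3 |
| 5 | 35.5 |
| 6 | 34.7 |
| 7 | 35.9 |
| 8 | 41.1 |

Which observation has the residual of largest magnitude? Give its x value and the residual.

x=1: ŷ = 8.5 + 4.2·1 = 12.7; e = 11.7 − 12.7 = -1
x=2: ŷ = 8.5 + 4.2·2 = 16.9; e = 19.9 − 16.9 = 3
x=3: ŷ = 8.5 + 4.2·3 = 21.1; e = 16.1 − 21.1 = -5
x=4: ŷ = 8.5 + 4.2·4 = 25.3; e = 24.3 − 25.3 = -1
x=5: ŷ = 8.5 + 4.2·5 = 29.5; e = 35.5 − 29.5 = 6
x=6: ŷ = 8.5 + 4.2·6 = 33.7; e = 34.7 − 33.7 = 1
x=7: ŷ = 8.5 + 4.2·7 = 37.9; e = 35.9 − 37.9 = -2
x=8: ŷ = 8.5 + 4.2·8 = 42.1; e = 41.1 − 42.1 = -1
Largest |e| is 6 at x = 5, residual 6.

x = 5, e = 6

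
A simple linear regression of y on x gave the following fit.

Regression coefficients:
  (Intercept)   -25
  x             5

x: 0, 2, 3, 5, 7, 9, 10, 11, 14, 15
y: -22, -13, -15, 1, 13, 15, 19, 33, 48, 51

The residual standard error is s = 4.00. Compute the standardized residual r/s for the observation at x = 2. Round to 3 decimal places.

ŷ = -25 + 5·2 = -15
r = -13 − (-15) = 2
r/s = 2 / 4.00 = 0.500

0.500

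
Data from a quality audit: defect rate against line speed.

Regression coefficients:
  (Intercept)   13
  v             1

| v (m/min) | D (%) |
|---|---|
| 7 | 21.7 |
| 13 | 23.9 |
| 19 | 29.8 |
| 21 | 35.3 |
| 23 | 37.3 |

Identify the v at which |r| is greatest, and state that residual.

v = 19, r = -2.2

v=7: D̂ = 13 + 7 = 20; r = 21.7 − 20 = 1.7
v=13: D̂ = 13 + 13 = 26; r = 23.9 − 26 = -2.1
v=19: D̂ = 13 + 19 = 32; r = 29.8 − 32 = -2.2
v=21: D̂ = 13 + 21 = 34; r = 35.3 − 34 = 1.3
v=23: D̂ = 13 + 23 = 36; r = 37.3 − 36 = 1.3
Largest |r| is 2.2 at v = 19, residual -2.2.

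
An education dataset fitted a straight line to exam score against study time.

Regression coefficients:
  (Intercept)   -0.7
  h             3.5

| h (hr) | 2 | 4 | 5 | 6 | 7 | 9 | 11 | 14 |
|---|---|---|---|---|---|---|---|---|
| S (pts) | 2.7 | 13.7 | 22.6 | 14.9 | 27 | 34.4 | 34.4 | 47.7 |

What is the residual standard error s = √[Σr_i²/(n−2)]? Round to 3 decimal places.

h=2: Ŝ = -0.7 + 3.5·2 = 6.3; r = 2.7 − 6.3 = -3.6
h=4: Ŝ = -0.7 + 3.5·4 = 13.3; r = 13.7 − 13.3 = 0.4
h=5: Ŝ = -0.7 + 3.5·5 = 16.8; r = 22.6 − 16.8 = 5.8
h=6: Ŝ = -0.7 + 3.5·6 = 20.3; r = 14.9 − 20.3 = -5.4
h=7: Ŝ = -0.7 + 3.5·7 = 23.8; r = 27 − 23.8 = 3.2
h=9: Ŝ = -0.7 + 3.5·9 = 30.8; r = 34.4 − 30.8 = 3.6
h=11: Ŝ = -0.7 + 3.5·11 = 37.8; r = 34.4 − 37.8 = -3.4
h=14: Ŝ = -0.7 + 3.5·14 = 48.3; r = 47.7 − 48.3 = -0.6
SSE = 12.96 + 0.16 + 33.64 + 29.16 + 10.24 + 12.96 + 11.56 + 0.36 = 111.04
s = √(111.04/6) = √18.5067 ≈ 4.302

s = 4.302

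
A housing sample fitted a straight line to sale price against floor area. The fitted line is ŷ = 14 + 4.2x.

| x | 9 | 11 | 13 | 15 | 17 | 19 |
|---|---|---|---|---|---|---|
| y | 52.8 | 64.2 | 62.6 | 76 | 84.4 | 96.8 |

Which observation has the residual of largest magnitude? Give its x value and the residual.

x = 13, e = -6

x=9: ŷ = 14 + 4.2·9 = 51.8; e = 52.8 − 51.8 = 1
x=11: ŷ = 14 + 4.2·11 = 60.2; e = 64.2 − 60.2 = 4
x=13: ŷ = 14 + 4.2·13 = 68.6; e = 62.6 − 68.6 = -6
x=15: ŷ = 14 + 4.2·15 = 77; e = 76 − 77 = -1
x=17: ŷ = 14 + 4.2·17 = 85.4; e = 84.4 − 85.4 = -1
x=19: ŷ = 14 + 4.2·19 = 93.8; e = 96.8 − 93.8 = 3
Largest |e| is 6 at x = 13, residual -6.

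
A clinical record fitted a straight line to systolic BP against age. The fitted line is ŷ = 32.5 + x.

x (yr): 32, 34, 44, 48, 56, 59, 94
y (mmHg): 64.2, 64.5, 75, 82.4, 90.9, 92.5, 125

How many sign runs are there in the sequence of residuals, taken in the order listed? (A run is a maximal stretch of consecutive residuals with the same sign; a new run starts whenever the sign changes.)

x=32: ŷ = 32.5 + 32 = 64.5; e = 64.2 − 64.5 = -0.3
x=34: ŷ = 32.5 + 34 = 66.5; e = 64.5 − 66.5 = -2
x=44: ŷ = 32.5 + 44 = 76.5; e = 75 − 76.5 = -1.5
x=48: ŷ = 32.5 + 48 = 80.5; e = 82.4 − 80.5 = 1.9
x=56: ŷ = 32.5 + 56 = 88.5; e = 90.9 − 88.5 = 2.4
x=59: ŷ = 32.5 + 59 = 91.5; e = 92.5 − 91.5 = 1
x=94: ŷ = 32.5 + 94 = 126.5; e = 125 − 126.5 = -1.5
Signs: − − − + + + −
Runs: −×3, +×3, −×1 → 3

3 runs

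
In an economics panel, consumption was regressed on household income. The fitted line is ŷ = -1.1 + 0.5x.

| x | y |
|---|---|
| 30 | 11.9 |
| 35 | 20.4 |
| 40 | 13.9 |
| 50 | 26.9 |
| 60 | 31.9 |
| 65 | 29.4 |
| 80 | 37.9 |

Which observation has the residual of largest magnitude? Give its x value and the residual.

x=30: ŷ = -1.1 + 0.5·30 = 13.9; r = 11.9 − 13.9 = -2
x=35: ŷ = -1.1 + 0.5·35 = 16.4; r = 20.4 − 16.4 = 4
x=40: ŷ = -1.1 + 0.5·40 = 18.9; r = 13.9 − 18.9 = -5
x=50: ŷ = -1.1 + 0.5·50 = 23.9; r = 26.9 − 23.9 = 3
x=60: ŷ = -1.1 + 0.5·60 = 28.9; r = 31.9 − 28.9 = 3
x=65: ŷ = -1.1 + 0.5·65 = 31.4; r = 29.4 − 31.4 = -2
x=80: ŷ = -1.1 + 0.5·80 = 38.9; r = 37.9 − 38.9 = -1
Largest |r| is 5 at x = 40, residual -5.

x = 40, r = -5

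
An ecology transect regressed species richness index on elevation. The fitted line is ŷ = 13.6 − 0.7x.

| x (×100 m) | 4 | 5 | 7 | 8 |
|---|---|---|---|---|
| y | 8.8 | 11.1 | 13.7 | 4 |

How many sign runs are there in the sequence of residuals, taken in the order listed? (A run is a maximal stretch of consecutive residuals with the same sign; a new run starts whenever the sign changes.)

3 runs

x=4: ŷ = 13.6 − 0.7·4 = 10.8; r = 8.8 − 10.8 = -2
x=5: ŷ = 13.6 − 0.7·5 = 10.1; r = 11.1 − 10.1 = 1
x=7: ŷ = 13.6 − 0.7·7 = 8.7; r = 13.7 − 8.7 = 5
x=8: ŷ = 13.6 − 0.7·8 = 8; r = 4 − 8 = -4
Signs: − + + −
Runs: −×1, +×2, −×1 → 3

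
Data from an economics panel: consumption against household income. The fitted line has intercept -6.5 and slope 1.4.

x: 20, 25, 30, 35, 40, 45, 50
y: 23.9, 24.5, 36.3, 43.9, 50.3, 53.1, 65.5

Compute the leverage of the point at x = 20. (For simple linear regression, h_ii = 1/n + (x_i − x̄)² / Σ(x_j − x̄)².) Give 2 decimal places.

h = 0.46

x̄ = (20 + 25 + 30 + 35 + 40 + 45 + 50)/7 = 35
Σ(x − x̄)² = 225 + 100 + 25 + 0 + 25 + 100 + 225 = 700
h = 1/7 + (-15)²/700 = 0.142857 + 0.321429 = 0.46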